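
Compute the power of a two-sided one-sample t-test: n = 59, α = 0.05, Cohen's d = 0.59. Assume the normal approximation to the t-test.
Power ≈ 0.99

Power calculation (one-sample t-test, normal approximation):
z_β = d · √n - z_{α/2}
z_β = 0.59 · √59 - 1.960
z_β = 0.59 · 7.681 - 1.960
z_β = 2.572

Power = Φ(z_β) = Φ(2.572) ≈ 0.995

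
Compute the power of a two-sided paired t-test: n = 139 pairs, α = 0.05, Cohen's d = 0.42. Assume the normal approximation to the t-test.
Power ≈ 1.00

Power calculation (paired t-test, normal approximation):
z_β = d · √n - z_{α/2}
z_β = 0.42 · √139 - 1.960
z_β = 0.42 · 11.790 - 1.960
z_β = 2.992

Power = Φ(z_β) = Φ(2.992) ≈ 0.999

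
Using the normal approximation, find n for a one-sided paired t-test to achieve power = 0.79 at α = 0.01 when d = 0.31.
n = 103 pairs

Sample size formula (paired t-test, normal approximation):
n = ((z_α + z_β) / d)²

z_α = 2.326 (for α = 0.01, one-sided)
z_β = 0.806 (for power = 0.79)
d = 0.31

n = ((2.326 + 0.806) / 0.31)²
n = (10.103)²
n ≈ 102.07
Round up to the next whole number: n = 103 pairs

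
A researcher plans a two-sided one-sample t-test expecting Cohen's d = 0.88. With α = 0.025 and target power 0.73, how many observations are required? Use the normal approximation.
n = 11

Sample size formula (one-sample t-test, normal approximation):
n = ((z_{α/2} + z_β) / d)²

z_{α/2} = 2.241 (for α = 0.025, two-sided)
z_β = 0.613 (for power = 0.73)
d = 0.88

n = ((2.241 + 0.613) / 0.88)²
n = (3.243)²
n ≈ 10.52
Round up to the next whole number: n = 11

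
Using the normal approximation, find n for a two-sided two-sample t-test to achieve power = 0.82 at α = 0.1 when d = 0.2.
n = 328 per group

Sample size formula (two-sample t-test, normal approximation):
n = 2 · ((z_{α/2} + z_β) / d)²

z_{α/2} = 1.645 (for α = 0.1, two-sided)
z_β = 0.915 (for power = 0.82)
d = 0.2

n = 2 · ((1.645 + 0.915) / 0.2)²
n = 2 · (12.800)²
n ≈ 327.68
Round up to the next whole number: n = 328 per group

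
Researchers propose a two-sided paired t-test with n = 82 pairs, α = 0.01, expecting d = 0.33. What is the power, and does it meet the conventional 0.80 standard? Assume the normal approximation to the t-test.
Power ≈ 0.66; the study is underpowered (power < 0.80)

Power calculation (paired t-test, normal approximation):
z_β = d · √n - z_{α/2}
z_β = 0.33 · √82 - 2.576
z_β = 0.33 · 9.055 - 2.576
z_β = 0.412

Power = Φ(z_β) = Φ(0.412) ≈ 0.660

Effect size d = 0.33 is small by Cohen's convention (0.2/0.5/0.8).

Threshold: power ≥ 0.80 is conventionally adequate.
Power ≈ 0.66 → the study is underpowered (power < 0.80).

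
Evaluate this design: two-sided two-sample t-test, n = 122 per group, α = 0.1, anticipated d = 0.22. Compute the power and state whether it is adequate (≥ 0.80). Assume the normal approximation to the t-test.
Power ≈ 0.53; the study is underpowered (power < 0.80)

Power calculation (two-sample t-test, normal approximation):
z_β = d · √(n/2) - z_{α/2}
z_β = 0.22 · √(122/2) - 1.645
z_β = 0.22 · 7.810 - 1.645
z_β = 0.073

Power = Φ(z_β) = Φ(0.073) ≈ 0.529

Effect size d = 0.22 is small by Cohen's convention (0.2/0.5/0.8).

Threshold: power ≥ 0.80 is conventionally adequate.
Power ≈ 0.53 → the study is underpowered (power < 0.80).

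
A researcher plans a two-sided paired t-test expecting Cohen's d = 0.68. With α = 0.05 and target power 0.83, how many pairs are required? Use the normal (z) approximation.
n = 19 pairs

Sample size formula (paired t-test, normal approximation):
n = ((z_{α/2} + z_β) / d)²

z_{α/2} = 1.960 (for α = 0.05, two-sided)
z_β = 0.954 (for power = 0.83)
d = 0.68

n = ((1.960 + 0.954) / 0.68)²
n = (4.285)²
n ≈ 18.36
Round up to the next whole number: n = 19 pairs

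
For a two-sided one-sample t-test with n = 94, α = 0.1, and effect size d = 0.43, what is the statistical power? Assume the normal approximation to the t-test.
Power ≈ 0.99

Power calculation (one-sample t-test, normal approximation):
z_β = d · √n - z_{α/2}
z_β = 0.43 · √94 - 1.645
z_β = 0.43 · 9.695 - 1.645
z_β = 2.524

Power = Φ(z_β) = Φ(2.524) ≈ 0.994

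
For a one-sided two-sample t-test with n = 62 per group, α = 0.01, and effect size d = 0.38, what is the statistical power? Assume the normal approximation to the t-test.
Power ≈ 0.42

Power calculation (two-sample t-test, normal approximation):
z_β = d · √(n/2) - z_α
z_β = 0.38 · √(62/2) - 2.326
z_β = 0.38 · 5.568 - 2.326
z_β = -0.211

Power = Φ(z_β) = Φ(-0.211) ≈ 0.417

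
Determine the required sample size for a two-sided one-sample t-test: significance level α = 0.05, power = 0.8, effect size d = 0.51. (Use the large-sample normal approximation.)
n = 31

Sample size formula (one-sample t-test, normal approximation):
n = ((z_{α/2} + z_β) / d)²

z_{α/2} = 1.960 (for α = 0.05, two-sided)
z_β = 0.842 (for power = 0.8)
d = 0.51

n = ((1.960 + 0.842) / 0.51)²
n = (5.494)²
n ≈ 30.18
Round up to the next whole number: n = 31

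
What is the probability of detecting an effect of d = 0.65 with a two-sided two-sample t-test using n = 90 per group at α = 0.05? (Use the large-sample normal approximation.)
Power ≈ 0.99

Power calculation (two-sample t-test, normal approximation):
z_β = d · √(n/2) - z_{α/2}
z_β = 0.65 · √(90/2) - 1.960
z_β = 0.65 · 6.708 - 1.960
z_β = 2.400

Power = Φ(z_β) = Φ(2.400) ≈ 0.992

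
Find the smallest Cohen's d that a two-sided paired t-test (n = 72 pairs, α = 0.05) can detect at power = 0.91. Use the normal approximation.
d ≈ 0.39

Minimum detectable effect (paired t-test, normal approximation):
d = (z_{α/2} + z_β) / √n
d = (1.960 + 1.341) / √72
d = 3.301 / 8.485
d ≈ 0.39

By Cohen's convention (0.2 small / 0.5 medium / 0.8 large): small effect.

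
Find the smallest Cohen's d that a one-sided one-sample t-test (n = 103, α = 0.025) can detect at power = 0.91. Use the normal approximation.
d ≈ 0.33

Minimum detectable effect (one-sample t-test, normal approximation):
d = (z_α + z_β) / √n
d = (1.960 + 1.341) / √103
d = 3.301 / 10.149
d ≈ 0.33

By Cohen's convention (0.2 small / 0.5 medium / 0.8 large): small effect.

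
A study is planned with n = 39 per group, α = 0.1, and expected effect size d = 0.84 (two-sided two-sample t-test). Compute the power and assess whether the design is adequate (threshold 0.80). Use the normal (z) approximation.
Power ≈ 0.98; the study is adequately powered (power ≥ 0.80)

Power calculation (two-sample t-test, normal approximation):
z_β = d · √(n/2) - z_{α/2}
z_β = 0.84 · √(39/2) - 1.645
z_β = 0.84 · 4.416 - 1.645
z_β = 2.064

Power = Φ(z_β) = Φ(2.064) ≈ 0.981

Effect size d = 0.84 is large by Cohen's convention (0.2/0.5/0.8).

Threshold: power ≥ 0.80 is conventionally adequate.
Power ≈ 0.98 → the study is adequately powered (power ≥ 0.80).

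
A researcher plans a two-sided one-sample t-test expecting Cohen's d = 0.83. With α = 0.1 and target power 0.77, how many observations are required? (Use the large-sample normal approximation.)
n = 9

Sample size formula (one-sample t-test, normal approximation):
n = ((z_{α/2} + z_β) / d)²

z_{α/2} = 1.645 (for α = 0.1, two-sided)
z_β = 0.739 (for power = 0.77)
d = 0.83

n = ((1.645 + 0.739) / 0.83)²
n = (2.872)²
n ≈ 8.25
Round up to the next whole number: n = 9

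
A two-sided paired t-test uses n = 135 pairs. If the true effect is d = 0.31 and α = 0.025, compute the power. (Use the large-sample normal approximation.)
Power ≈ 0.91

Power calculation (paired t-test, normal approximation):
z_β = d · √n - z_{α/2}
z_β = 0.31 · √135 - 2.241
z_β = 0.31 · 11.619 - 2.241
z_β = 1.360

Power = Φ(z_β) = Φ(1.360) ≈ 0.913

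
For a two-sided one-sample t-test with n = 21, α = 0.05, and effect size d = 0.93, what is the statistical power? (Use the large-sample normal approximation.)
Power ≈ 0.99

Power calculation (one-sample t-test, normal approximation):
z_β = d · √n - z_{α/2}
z_β = 0.93 · √21 - 1.960
z_β = 0.93 · 4.583 - 1.960
z_β = 2.302

Power = Φ(z_β) = Φ(2.302) ≈ 0.989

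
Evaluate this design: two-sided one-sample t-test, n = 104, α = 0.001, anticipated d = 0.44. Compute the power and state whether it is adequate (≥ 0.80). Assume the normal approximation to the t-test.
Power ≈ 0.88; the study is adequately powered (power ≥ 0.80)

Power calculation (one-sample t-test, normal approximation):
z_β = d · √n - z_{α/2}
z_β = 0.44 · √104 - 3.291
z_β = 0.44 · 10.198 - 3.291
z_β = 1.197

Power = Φ(z_β) = Φ(1.197) ≈ 0.884

Effect size d = 0.44 is small by Cohen's convention (0.2/0.5/0.8).

Threshold: power ≥ 0.80 is conventionally adequate.
Power ≈ 0.88 → the study is adequately powered (power ≥ 0.80).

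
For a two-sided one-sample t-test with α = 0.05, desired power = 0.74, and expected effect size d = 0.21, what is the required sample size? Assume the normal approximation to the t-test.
n = 154

Sample size formula (one-sample t-test, normal approximation):
n = ((z_{α/2} + z_β) / d)²

z_{α/2} = 1.960 (for α = 0.05, two-sided)
z_β = 0.643 (for power = 0.74)
d = 0.21

n = ((1.960 + 0.643) / 0.21)²
n = (12.395)²
n ≈ 153.64
Round up to the next whole number: n = 154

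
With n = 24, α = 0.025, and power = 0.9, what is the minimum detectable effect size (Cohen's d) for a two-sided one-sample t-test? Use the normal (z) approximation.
d ≈ 0.72

Minimum detectable effect (one-sample t-test, normal approximation):
d = (z_{α/2} + z_β) / √n
d = (2.241 + 1.282) / √24
d = 3.523 / 4.899
d ≈ 0.72

By Cohen's convention (0.2 small / 0.5 medium / 0.8 large): medium effect.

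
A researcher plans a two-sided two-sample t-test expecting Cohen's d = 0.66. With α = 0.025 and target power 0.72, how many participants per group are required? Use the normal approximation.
n = 37 per group

Sample size formula (two-sample t-test, normal approximation):
n = 2 · ((z_{α/2} + z_β) / d)²

z_{α/2} = 2.241 (for α = 0.025, two-sided)
z_β = 0.583 (for power = 0.72)
d = 0.66

n = 2 · ((2.241 + 0.583) / 0.66)²
n = 2 · (4.279)²
n ≈ 36.62
Round up to the next whole number: n = 37 per group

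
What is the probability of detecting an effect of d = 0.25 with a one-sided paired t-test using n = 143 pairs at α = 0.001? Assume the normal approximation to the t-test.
Power ≈ 0.46

Power calculation (paired t-test, normal approximation):
z_β = d · √n - z_α
z_β = 0.25 · √143 - 3.090
z_β = 0.25 · 11.958 - 3.090
z_β = -0.101

Power = Φ(z_β) = Φ(-0.101) ≈ 0.460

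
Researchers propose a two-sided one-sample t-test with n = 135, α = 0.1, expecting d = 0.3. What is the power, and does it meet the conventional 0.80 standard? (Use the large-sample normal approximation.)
Power ≈ 0.97; the study is adequately powered (power ≥ 0.80)

Power calculation (one-sample t-test, normal approximation):
z_β = d · √n - z_{α/2}
z_β = 0.3 · √135 - 1.645
z_β = 0.3 · 11.619 - 1.645
z_β = 1.841

Power = Φ(z_β) = Φ(1.841) ≈ 0.967

Effect size d = 0.3 is small by Cohen's convention (0.2/0.5/0.8).

Threshold: power ≥ 0.80 is conventionally adequate.
Power ≈ 0.97 → the study is adequately powered (power ≥ 0.80).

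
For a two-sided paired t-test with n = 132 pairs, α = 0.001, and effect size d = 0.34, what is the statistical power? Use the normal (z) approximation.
Power ≈ 0.73

Power calculation (paired t-test, normal approximation):
z_β = d · √n - z_{α/2}
z_β = 0.34 · √132 - 3.291
z_β = 0.34 · 11.489 - 3.291
z_β = 0.616

Power = Φ(z_β) = Φ(0.616) ≈ 0.731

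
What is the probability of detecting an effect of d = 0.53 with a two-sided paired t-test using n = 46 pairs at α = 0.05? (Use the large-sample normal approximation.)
Power ≈ 0.95

Power calculation (paired t-test, normal approximation):
z_β = d · √n - z_{α/2}
z_β = 0.53 · √46 - 1.960
z_β = 0.53 · 6.782 - 1.960
z_β = 1.635

Power = Φ(z_β) = Φ(1.635) ≈ 0.949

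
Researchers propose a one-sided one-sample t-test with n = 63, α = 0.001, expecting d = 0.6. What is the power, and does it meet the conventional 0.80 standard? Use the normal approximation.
Power ≈ 0.95; the study is adequately powered (power ≥ 0.80)

Power calculation (one-sample t-test, normal approximation):
z_β = d · √n - z_α
z_β = 0.6 · √63 - 3.090
z_β = 0.6 · 7.937 - 3.090
z_β = 1.672

Power = Φ(z_β) = Φ(1.672) ≈ 0.953

Effect size d = 0.6 is medium by Cohen's convention (0.2/0.5/0.8).

Threshold: power ≥ 0.80 is conventionally adequate.
Power ≈ 0.95 → the study is adequately powered (power ≥ 0.80).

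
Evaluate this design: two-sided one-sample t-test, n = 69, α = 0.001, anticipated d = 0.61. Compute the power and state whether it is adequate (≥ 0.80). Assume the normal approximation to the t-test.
Power ≈ 0.96; the study is adequately powered (power ≥ 0.80)

Power calculation (one-sample t-test, normal approximation):
z_β = d · √n - z_{α/2}
z_β = 0.61 · √69 - 3.291
z_β = 0.61 · 8.307 - 3.291
z_β = 1.777

Power = Φ(z_β) = Φ(1.777) ≈ 0.962

Effect size d = 0.61 is medium by Cohen's convention (0.2/0.5/0.8).

Threshold: power ≥ 0.80 is conventionally adequate.
Power ≈ 0.96 → the study is adequately powered (power ≥ 0.80).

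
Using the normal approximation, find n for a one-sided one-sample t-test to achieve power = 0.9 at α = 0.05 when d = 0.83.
n = 13

Sample size formula (one-sample t-test, normal approximation):
n = ((z_α + z_β) / d)²

z_α = 1.645 (for α = 0.05, one-sided)
z_β = 1.282 (for power = 0.9)
d = 0.83

n = ((1.645 + 1.282) / 0.83)²
n = (3.527)²
n ≈ 12.44
Round up to the next whole number: n = 13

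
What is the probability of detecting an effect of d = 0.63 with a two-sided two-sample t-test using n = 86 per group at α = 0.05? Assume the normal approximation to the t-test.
Power ≈ 0.99

Power calculation (two-sample t-test, normal approximation):
z_β = d · √(n/2) - z_{α/2}
z_β = 0.63 · √(86/2) - 1.960
z_β = 0.63 · 6.557 - 1.960
z_β = 2.171

Power = Φ(z_β) = Φ(2.171) ≈ 0.985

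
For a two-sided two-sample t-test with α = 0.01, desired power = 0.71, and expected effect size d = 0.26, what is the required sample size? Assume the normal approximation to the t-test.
n = 290 per group

Sample size formula (two-sample t-test, normal approximation):
n = 2 · ((z_{α/2} + z_β) / d)²

z_{α/2} = 2.576 (for α = 0.01, two-sided)
z_β = 0.553 (for power = 0.71)
d = 0.26

n = 2 · ((2.576 + 0.553) / 0.26)²
n = 2 · (12.035)²
n ≈ 289.68
Round up to the next whole number: n = 290 per group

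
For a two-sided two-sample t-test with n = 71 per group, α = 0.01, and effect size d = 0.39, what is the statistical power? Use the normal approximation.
Power ≈ 0.40

Power calculation (two-sample t-test, normal approximation):
z_β = d · √(n/2) - z_{α/2}
z_β = 0.39 · √(71/2) - 2.576
z_β = 0.39 · 5.958 - 2.576
z_β = -0.252

Power = Φ(z_β) = Φ(-0.252) ≈ 0.400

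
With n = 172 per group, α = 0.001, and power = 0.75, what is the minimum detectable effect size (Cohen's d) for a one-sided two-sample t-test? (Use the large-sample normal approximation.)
d ≈ 0.41

Minimum detectable effect (two-sample t-test, normal approximation):
d = (z_α + z_β) / √(n/2)
d = (3.090 + 0.674) / √(172/2)
d = 3.765 / 9.274
d ≈ 0.41

By Cohen's convention (0.2 small / 0.5 medium / 0.8 large): small effect.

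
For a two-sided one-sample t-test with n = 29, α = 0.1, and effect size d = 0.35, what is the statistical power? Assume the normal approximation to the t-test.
Power ≈ 0.59

Power calculation (one-sample t-test, normal approximation):
z_β = d · √n - z_{α/2}
z_β = 0.35 · √29 - 1.645
z_β = 0.35 · 5.385 - 1.645
z_β = 0.240

Power = Φ(z_β) = Φ(0.240) ≈ 0.595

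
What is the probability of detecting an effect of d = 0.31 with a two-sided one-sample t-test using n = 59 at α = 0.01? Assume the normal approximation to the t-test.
Power ≈ 0.42

Power calculation (one-sample t-test, normal approximation):
z_β = d · √n - z_{α/2}
z_β = 0.31 · √59 - 2.576
z_β = 0.31 · 7.681 - 2.576
z_β = -0.195

Power = Φ(z_β) = Φ(-0.195) ≈ 0.423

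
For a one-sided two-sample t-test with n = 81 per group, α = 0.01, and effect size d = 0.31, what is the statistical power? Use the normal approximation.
Power ≈ 0.36

Power calculation (two-sample t-test, normal approximation):
z_β = d · √(n/2) - z_α
z_β = 0.31 · √(81/2) - 2.326
z_β = 0.31 · 6.364 - 2.326
z_β = -0.354

Power = Φ(z_β) = Φ(-0.354) ≈ 0.362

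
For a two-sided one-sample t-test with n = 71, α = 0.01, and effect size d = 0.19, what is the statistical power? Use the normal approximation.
Power ≈ 0.16

Power calculation (one-sample t-test, normal approximation):
z_β = d · √n - z_{α/2}
z_β = 0.19 · √71 - 2.576
z_β = 0.19 · 8.426 - 2.576
z_β = -0.975

Power = Φ(z_β) = Φ(-0.975) ≈ 0.165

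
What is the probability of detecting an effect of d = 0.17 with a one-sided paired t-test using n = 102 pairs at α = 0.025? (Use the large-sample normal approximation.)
Power ≈ 0.40

Power calculation (paired t-test, normal approximation):
z_β = d · √n - z_α
z_β = 0.17 · √102 - 1.960
z_β = 0.17 · 10.100 - 1.960
z_β = -0.243

Power = Φ(z_β) = Φ(-0.243) ≈ 0.404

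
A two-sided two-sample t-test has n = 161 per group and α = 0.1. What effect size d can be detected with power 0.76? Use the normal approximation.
d ≈ 0.26

Minimum detectable effect (two-sample t-test, normal approximation):
d = (z_{α/2} + z_β) / √(n/2)
d = (1.645 + 0.706) / √(161/2)
d = 2.351 / 8.972
d ≈ 0.26

By Cohen's convention (0.2 small / 0.5 medium / 0.8 large): small effect.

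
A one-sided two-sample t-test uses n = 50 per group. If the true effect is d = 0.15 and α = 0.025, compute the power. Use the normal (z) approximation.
Power ≈ 0.11

Power calculation (two-sample t-test, normal approximation):
z_β = d · √(n/2) - z_α
z_β = 0.15 · √(50/2) - 1.960
z_β = 0.15 · 5.000 - 1.960
z_β = -1.210

Power = Φ(z_β) = Φ(-1.210) ≈ 0.113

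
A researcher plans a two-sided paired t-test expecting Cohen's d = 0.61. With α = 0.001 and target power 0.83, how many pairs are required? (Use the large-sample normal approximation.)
n = 49 pairs

Sample size formula (paired t-test, normal approximation):
n = ((z_{α/2} + z_β) / d)²

z_{α/2} = 3.291 (for α = 0.001, two-sided)
z_β = 0.954 (for power = 0.83)
d = 0.61

n = ((3.291 + 0.954) / 0.61)²
n = (6.959)²
n ≈ 48.43
Round up to the next whole number: n = 49 pairs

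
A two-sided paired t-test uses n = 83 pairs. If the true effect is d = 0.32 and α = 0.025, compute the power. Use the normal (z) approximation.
Power ≈ 0.75

Power calculation (paired t-test, normal approximation):
z_β = d · √n - z_{α/2}
z_β = 0.32 · √83 - 2.241
z_β = 0.32 · 9.110 - 2.241
z_β = 0.674

Power = Φ(z_β) = Φ(0.674) ≈ 0.750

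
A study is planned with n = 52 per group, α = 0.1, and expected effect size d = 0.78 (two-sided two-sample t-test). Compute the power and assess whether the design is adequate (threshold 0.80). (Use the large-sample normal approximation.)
Power ≈ 0.99; the study is adequately powered (power ≥ 0.80)

Power calculation (two-sample t-test, normal approximation):
z_β = d · √(n/2) - z_{α/2}
z_β = 0.78 · √(52/2) - 1.645
z_β = 0.78 · 5.099 - 1.645
z_β = 2.332

Power = Φ(z_β) = Φ(2.332) ≈ 0.990

Effect size d = 0.78 is medium by Cohen's convention (0.2/0.5/0.8).

Threshold: power ≥ 0.80 is conventionally adequate.
Power ≈ 0.99 → the study is adequately powered (power ≥ 0.80).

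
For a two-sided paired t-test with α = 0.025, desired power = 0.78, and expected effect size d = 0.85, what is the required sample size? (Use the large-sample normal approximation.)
n = 13 pairs

Sample size formula (paired t-test, normal approximation):
n = ((z_{α/2} + z_β) / d)²

z_{α/2} = 2.241 (for α = 0.025, two-sided)
z_β = 0.772 (for power = 0.78)
d = 0.85

n = ((2.241 + 0.772) / 0.85)²
n = (3.545)²
n ≈ 12.57
Round up to the next whole number: n = 13 pairs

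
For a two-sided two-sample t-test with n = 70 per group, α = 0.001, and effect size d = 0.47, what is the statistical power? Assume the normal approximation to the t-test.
Power ≈ 0.31

Power calculation (two-sample t-test, normal approximation):
z_β = d · √(n/2) - z_{α/2}
z_β = 0.47 · √(70/2) - 3.291
z_β = 0.47 · 5.916 - 3.291
z_β = -0.510

Power = Φ(z_β) = Φ(-0.510) ≈ 0.305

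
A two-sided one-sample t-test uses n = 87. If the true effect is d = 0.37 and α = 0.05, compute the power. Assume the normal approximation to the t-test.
Power ≈ 0.93

Power calculation (one-sample t-test, normal approximation):
z_β = d · √n - z_{α/2}
z_β = 0.37 · √87 - 1.960
z_β = 0.37 · 9.327 - 1.960
z_β = 1.491

Power = Φ(z_β) = Φ(1.491) ≈ 0.932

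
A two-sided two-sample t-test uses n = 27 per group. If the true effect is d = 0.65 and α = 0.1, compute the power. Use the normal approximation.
Power ≈ 0.77

Power calculation (two-sample t-test, normal approximation):
z_β = d · √(n/2) - z_{α/2}
z_β = 0.65 · √(27/2) - 1.645
z_β = 0.65 · 3.674 - 1.645
z_β = 0.743

Power = Φ(z_β) = Φ(0.743) ≈ 0.771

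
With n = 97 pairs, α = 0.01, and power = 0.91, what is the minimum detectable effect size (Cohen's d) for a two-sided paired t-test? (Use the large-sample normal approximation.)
d ≈ 0.40

Minimum detectable effect (paired t-test, normal approximation):
d = (z_{α/2} + z_β) / √n
d = (2.576 + 1.341) / √97
d = 3.917 / 9.849
d ≈ 0.40

By Cohen's convention (0.2 small / 0.5 medium / 0.8 large): small effect.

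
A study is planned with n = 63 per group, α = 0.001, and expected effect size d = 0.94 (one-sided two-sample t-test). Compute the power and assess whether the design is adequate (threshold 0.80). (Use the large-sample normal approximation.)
Power ≈ 0.99; the study is adequately powered (power ≥ 0.80)

Power calculation (two-sample t-test, normal approximation):
z_β = d · √(n/2) - z_α
z_β = 0.94 · √(63/2) - 3.090
z_β = 0.94 · 5.612 - 3.090
z_β = 2.186

Power = Φ(z_β) = Φ(2.186) ≈ 0.986

Effect size d = 0.94 is large by Cohen's convention (0.2/0.5/0.8).

Threshold: power ≥ 0.80 is conventionally adequate.
Power ≈ 0.99 → the study is adequately powered (power ≥ 0.80).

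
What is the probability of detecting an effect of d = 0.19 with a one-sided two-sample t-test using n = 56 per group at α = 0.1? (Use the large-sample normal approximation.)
Power ≈ 0.39

Power calculation (two-sample t-test, normal approximation):
z_β = d · √(n/2) - z_α
z_β = 0.19 · √(56/2) - 1.282
z_β = 0.19 · 5.292 - 1.282
z_β = -0.276

Power = Φ(z_β) = Φ(-0.276) ≈ 0.391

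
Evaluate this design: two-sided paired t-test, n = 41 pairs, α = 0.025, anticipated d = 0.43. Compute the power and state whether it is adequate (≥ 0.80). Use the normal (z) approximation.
Power ≈ 0.70; the study is underpowered (power < 0.80)

Power calculation (paired t-test, normal approximation):
z_β = d · √n - z_{α/2}
z_β = 0.43 · √41 - 2.241
z_β = 0.43 · 6.403 - 2.241
z_β = 0.512

Power = Φ(z_β) = Φ(0.512) ≈ 0.696

Effect size d = 0.43 is small by Cohen's convention (0.2/0.5/0.8).

Threshold: power ≥ 0.80 is conventionally adequate.
Power ≈ 0.70 → the study is underpowered (power < 0.80).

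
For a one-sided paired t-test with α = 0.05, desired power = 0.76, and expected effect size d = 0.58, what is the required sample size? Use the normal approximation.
n = 17 pairs

Sample size formula (paired t-test, normal approximation):
n = ((z_α + z_β) / d)²

z_α = 1.645 (for α = 0.05, one-sided)
z_β = 0.706 (for power = 0.76)
d = 0.58

n = ((1.645 + 0.706) / 0.58)²
n = (4.053)²
n ≈ 16.43
Round up to the next whole number: n = 17 pairs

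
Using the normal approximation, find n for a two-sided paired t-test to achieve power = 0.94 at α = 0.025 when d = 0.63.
n = 37 pairs

Sample size formula (paired t-test, normal approximation):
n = ((z_{α/2} + z_β) / d)²

z_{α/2} = 2.241 (for α = 0.025, two-sided)
z_β = 1.555 (for power = 0.94)
d = 0.63

n = ((2.241 + 1.555) / 0.63)²
n = (6.025)²
n ≈ 36.30
Round up to the next whole number: n = 37 pairs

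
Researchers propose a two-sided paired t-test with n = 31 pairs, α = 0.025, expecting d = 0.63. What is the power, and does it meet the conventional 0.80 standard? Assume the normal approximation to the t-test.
Power ≈ 0.90; the study is adequately powered (power ≥ 0.80)

Power calculation (paired t-test, normal approximation):
z_β = d · √n - z_{α/2}
z_β = 0.63 · √31 - 2.241
z_β = 0.63 · 5.568 - 2.241
z_β = 1.266

Power = Φ(z_β) = Φ(1.266) ≈ 0.897

Effect size d = 0.63 is medium by Cohen's convention (0.2/0.5/0.8).

Threshold: power ≥ 0.80 is conventionally adequate.
Power ≈ 0.90 → the study is adequately powered (power ≥ 0.80).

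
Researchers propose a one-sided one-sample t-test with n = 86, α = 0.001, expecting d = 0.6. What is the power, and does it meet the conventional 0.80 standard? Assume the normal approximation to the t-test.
Power ≈ 0.99; the study is adequately powered (power ≥ 0.80)

Power calculation (one-sample t-test, normal approximation):
z_β = d · √n - z_α
z_β = 0.6 · √86 - 3.090
z_β = 0.6 · 9.274 - 3.090
z_β = 2.474

Power = Φ(z_β) = Φ(2.474) ≈ 0.993

Effect size d = 0.6 is medium by Cohen's convention (0.2/0.5/0.8).

Threshold: power ≥ 0.80 is conventionally adequate.
Power ≈ 0.99 → the study is adequately powered (power ≥ 0.80).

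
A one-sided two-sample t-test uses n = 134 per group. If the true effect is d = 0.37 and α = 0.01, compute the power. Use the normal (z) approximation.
Power ≈ 0.76

Power calculation (two-sample t-test, normal approximation):
z_β = d · √(n/2) - z_α
z_β = 0.37 · √(134/2) - 2.326
z_β = 0.37 · 8.185 - 2.326
z_β = 0.702

Power = Φ(z_β) = Φ(0.702) ≈ 0.759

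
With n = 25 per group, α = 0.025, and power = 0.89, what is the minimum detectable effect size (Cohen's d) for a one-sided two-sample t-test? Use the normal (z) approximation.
d ≈ 0.90

Minimum detectable effect (two-sample t-test, normal approximation):
d = (z_α + z_β) / √(n/2)
d = (1.960 + 1.227) / √(25/2)
d = 3.186 / 3.536
d ≈ 0.90

By Cohen's convention (0.2 small / 0.5 medium / 0.8 large): large effect.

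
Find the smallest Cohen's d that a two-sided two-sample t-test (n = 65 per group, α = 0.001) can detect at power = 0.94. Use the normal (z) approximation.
d ≈ 0.85

Minimum detectable effect (two-sample t-test, normal approximation):
d = (z_{α/2} + z_β) / √(n/2)
d = (3.291 + 1.555) / √(65/2)
d = 4.845 / 5.701
d ≈ 0.85

By Cohen's convention (0.2 small / 0.5 medium / 0.8 large): large effect.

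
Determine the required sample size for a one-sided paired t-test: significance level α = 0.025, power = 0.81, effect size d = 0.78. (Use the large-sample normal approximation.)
n = 14 pairs

Sample size formula (paired t-test, normal approximation):
n = ((z_α + z_β) / d)²

z_α = 1.960 (for α = 0.025, one-sided)
z_β = 0.878 (for power = 0.81)
d = 0.78

n = ((1.960 + 0.878) / 0.78)²
n = (3.638)²
n ≈ 13.24
Round up to the next whole number: n = 14 pairs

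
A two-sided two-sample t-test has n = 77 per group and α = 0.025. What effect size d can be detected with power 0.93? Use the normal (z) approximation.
d ≈ 0.60

Minimum detectable effect (two-sample t-test, normal approximation):
d = (z_{α/2} + z_β) / √(n/2)
d = (2.241 + 1.476) / √(77/2)
d = 3.717 / 6.205
d ≈ 0.60

By Cohen's convention (0.2 small / 0.5 medium / 0.8 large): medium effect.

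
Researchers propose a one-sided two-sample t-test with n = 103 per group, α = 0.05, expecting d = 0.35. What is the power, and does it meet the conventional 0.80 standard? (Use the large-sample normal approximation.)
Power ≈ 0.81; the study is adequately powered (power ≥ 0.80)

Power calculation (two-sample t-test, normal approximation):
z_β = d · √(n/2) - z_α
z_β = 0.35 · √(103/2) - 1.645
z_β = 0.35 · 7.176 - 1.645
z_β = 0.867

Power = Φ(z_β) = Φ(0.867) ≈ 0.807

Effect size d = 0.35 is small by Cohen's convention (0.2/0.5/0.8).

Threshold: power ≥ 0.80 is conventionally adequate.
Power ≈ 0.81 → the study is adequately powered (power ≥ 0.80).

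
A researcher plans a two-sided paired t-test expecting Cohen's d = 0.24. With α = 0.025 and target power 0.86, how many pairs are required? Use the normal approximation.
n = 192 pairs

Sample size formula (paired t-test, normal approximation):
n = ((z_{α/2} + z_β) / d)²

z_{α/2} = 2.241 (for α = 0.025, two-sided)
z_β = 1.080 (for power = 0.86)
d = 0.24

n = ((2.241 + 1.080) / 0.24)²
n = (13.838)²
n ≈ 191.49
Round up to the next whole number: n = 192 pairs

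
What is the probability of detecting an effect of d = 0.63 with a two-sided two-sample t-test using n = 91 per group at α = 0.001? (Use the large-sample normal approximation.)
Power ≈ 0.83

Power calculation (two-sample t-test, normal approximation):
z_β = d · √(n/2) - z_{α/2}
z_β = 0.63 · √(91/2) - 3.291
z_β = 0.63 · 6.745 - 3.291
z_β = 0.959

Power = Φ(z_β) = Φ(0.959) ≈ 0.831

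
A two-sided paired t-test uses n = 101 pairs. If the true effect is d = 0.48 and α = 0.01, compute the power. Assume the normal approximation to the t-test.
Power ≈ 0.99

Power calculation (paired t-test, normal approximation):
z_β = d · √n - z_{α/2}
z_β = 0.48 · √101 - 2.576
z_β = 0.48 · 10.050 - 2.576
z_β = 2.248

Power = Φ(z_β) = Φ(2.248) ≈ 0.988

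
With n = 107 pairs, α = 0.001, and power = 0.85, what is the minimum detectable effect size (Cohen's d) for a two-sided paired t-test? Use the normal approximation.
d ≈ 0.42

Minimum detectable effect (paired t-test, normal approximation):
d = (z_{α/2} + z_β) / √n
d = (3.291 + 1.036) / √107
d = 4.327 / 10.344
d ≈ 0.42

By Cohen's convention (0.2 small / 0.5 medium / 0.8 large): small effect.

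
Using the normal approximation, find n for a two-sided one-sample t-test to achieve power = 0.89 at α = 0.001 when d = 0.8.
n = 32

Sample size formula (one-sample t-test, normal approximation):
n = ((z_{α/2} + z_β) / d)²

z_{α/2} = 3.291 (for α = 0.001, two-sided)
z_β = 1.227 (for power = 0.89)
d = 0.8

n = ((3.291 + 1.227) / 0.8)²
n = (5.648)²
n ≈ 31.90
Round up to the next whole number: n = 32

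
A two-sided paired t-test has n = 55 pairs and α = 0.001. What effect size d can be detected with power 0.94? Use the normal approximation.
d ≈ 0.65

Minimum detectable effect (paired t-test, normal approximation):
d = (z_{α/2} + z_β) / √n
d = (3.291 + 1.555) / √55
d = 4.845 / 7.416
d ≈ 0.65

By Cohen's convention (0.2 small / 0.5 medium / 0.8 large): medium effect.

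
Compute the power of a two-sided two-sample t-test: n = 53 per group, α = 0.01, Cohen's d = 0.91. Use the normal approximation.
Power ≈ 0.98

Power calculation (two-sample t-test, normal approximation):
z_β = d · √(n/2) - z_{α/2}
z_β = 0.91 · √(53/2) - 2.576
z_β = 0.91 · 5.148 - 2.576
z_β = 2.109

Power = Φ(z_β) = Φ(2.109) ≈ 0.983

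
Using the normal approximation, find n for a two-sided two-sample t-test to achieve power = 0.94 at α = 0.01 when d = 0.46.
n = 162 per group

Sample size formula (two-sample t-test, normal approximation):
n = 2 · ((z_{α/2} + z_β) / d)²

z_{α/2} = 2.576 (for α = 0.01, two-sided)
z_β = 1.555 (for power = 0.94)
d = 0.46

n = 2 · ((2.576 + 1.555) / 0.46)²
n = 2 · (8.980)²
n ≈ 161.28
Round up to the next whole number: n = 162 per group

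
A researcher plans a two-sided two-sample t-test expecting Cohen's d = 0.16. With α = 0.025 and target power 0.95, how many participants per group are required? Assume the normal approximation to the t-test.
n = 1180 per group

Sample size formula (two-sample t-test, normal approximation):
n = 2 · ((z_{α/2} + z_β) / d)²

z_{α/2} = 2.241 (for α = 0.025, two-sided)
z_β = 1.645 (for power = 0.95)
d = 0.16

n = 2 · ((2.241 + 1.645) / 0.16)²
n = 2 · (24.288)²
n ≈ 1179.81
Round up to the next whole number: n = 1180 per group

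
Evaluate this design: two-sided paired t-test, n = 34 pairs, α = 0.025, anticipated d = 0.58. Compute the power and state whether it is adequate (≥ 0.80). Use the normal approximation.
Power ≈ 0.87; the study is adequately powered (power ≥ 0.80)

Power calculation (paired t-test, normal approximation):
z_β = d · √n - z_{α/2}
z_β = 0.58 · √34 - 2.241
z_β = 0.58 · 5.831 - 2.241
z_β = 1.141

Power = Φ(z_β) = Φ(1.141) ≈ 0.873

Effect size d = 0.58 is medium by Cohen's convention (0.2/0.5/0.8).

Threshold: power ≥ 0.80 is conventionally adequate.
Power ≈ 0.87 → the study is adequately powered (power ≥ 0.80).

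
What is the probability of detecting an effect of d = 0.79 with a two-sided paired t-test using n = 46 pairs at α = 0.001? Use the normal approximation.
Power ≈ 0.98

Power calculation (paired t-test, normal approximation):
z_β = d · √n - z_{α/2}
z_β = 0.79 · √46 - 3.291
z_β = 0.79 · 6.782 - 3.291
z_β = 2.068

Power = Φ(z_β) = Φ(2.068) ≈ 0.981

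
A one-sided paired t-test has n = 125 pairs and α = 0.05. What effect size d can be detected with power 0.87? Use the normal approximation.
d ≈ 0.25

Minimum detectable effect (paired t-test, normal approximation):
d = (z_α + z_β) / √n
d = (1.645 + 1.126) / √125
d = 2.771 / 11.180
d ≈ 0.25

By Cohen's convention (0.2 small / 0.5 medium / 0.8 large): small effect.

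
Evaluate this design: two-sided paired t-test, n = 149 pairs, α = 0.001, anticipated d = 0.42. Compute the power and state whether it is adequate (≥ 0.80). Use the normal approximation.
Power ≈ 0.97; the study is adequately powered (power ≥ 0.80)

Power calculation (paired t-test, normal approximation):
z_β = d · √n - z_{α/2}
z_β = 0.42 · √149 - 3.291
z_β = 0.42 · 12.207 - 3.291
z_β = 1.836

Power = Φ(z_β) = Φ(1.836) ≈ 0.967

Effect size d = 0.42 is small by Cohen's convention (0.2/0.5/0.8).

Threshold: power ≥ 0.80 is conventionally adequate.
Power ≈ 0.97 → the study is adequately powered (power ≥ 0.80).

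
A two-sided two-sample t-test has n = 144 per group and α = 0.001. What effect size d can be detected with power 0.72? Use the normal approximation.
d ≈ 0.46

Minimum detectable effect (two-sample t-test, normal approximation):
d = (z_{α/2} + z_β) / √(n/2)
d = (3.291 + 0.583) / √(144/2)
d = 3.873 / 8.485
d ≈ 0.46

By Cohen's convention (0.2 small / 0.5 medium / 0.8 large): small effect.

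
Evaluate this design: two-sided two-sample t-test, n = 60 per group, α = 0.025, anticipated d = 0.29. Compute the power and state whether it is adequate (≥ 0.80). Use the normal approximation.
Power ≈ 0.26; the study is underpowered (power < 0.80)

Power calculation (two-sample t-test, normal approximation):
z_β = d · √(n/2) - z_{α/2}
z_β = 0.29 · √(60/2) - 2.241
z_β = 0.29 · 5.477 - 2.241
z_β = -0.653

Power = Φ(z_β) = Φ(-0.653) ≈ 0.257

Effect size d = 0.29 is small by Cohen's convention (0.2/0.5/0.8).

Threshold: power ≥ 0.80 is conventionally adequate.
Power ≈ 0.26 → the study is underpowered (power < 0.80).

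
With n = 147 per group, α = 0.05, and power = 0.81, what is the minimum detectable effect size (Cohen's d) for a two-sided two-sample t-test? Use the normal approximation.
d ≈ 0.33

Minimum detectable effect (two-sample t-test, normal approximation):
d = (z_{α/2} + z_β) / √(n/2)
d = (1.960 + 0.878) / √(147/2)
d = 2.838 / 8.573
d ≈ 0.33

By Cohen's convention (0.2 small / 0.5 medium / 0.8 large): small effect.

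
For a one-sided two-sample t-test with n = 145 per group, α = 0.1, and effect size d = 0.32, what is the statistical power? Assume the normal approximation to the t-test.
Power ≈ 0.93

Power calculation (two-sample t-test, normal approximation):
z_β = d · √(n/2) - z_α
z_β = 0.32 · √(145/2) - 1.282
z_β = 0.32 · 8.515 - 1.282
z_β = 1.443

Power = Φ(z_β) = Φ(1.443) ≈ 0.926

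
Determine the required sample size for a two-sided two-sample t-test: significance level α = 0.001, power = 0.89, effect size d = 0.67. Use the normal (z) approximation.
n = 91 per group

Sample size formula (two-sample t-test, normal approximation):
n = 2 · ((z_{α/2} + z_β) / d)²

z_{α/2} = 3.291 (for α = 0.001, two-sided)
z_β = 1.227 (for power = 0.89)
d = 0.67

n = 2 · ((3.291 + 1.227) / 0.67)²
n = 2 · (6.743)²
n ≈ 90.94
Round up to the next whole number: n = 91 per group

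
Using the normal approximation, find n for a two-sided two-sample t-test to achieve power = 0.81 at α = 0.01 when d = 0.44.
n = 124 per group

Sample size formula (two-sample t-test, normal approximation):
n = 2 · ((z_{α/2} + z_β) / d)²

z_{α/2} = 2.576 (for α = 0.01, two-sided)
z_β = 0.878 (for power = 0.81)
d = 0.44

n = 2 · ((2.576 + 0.878) / 0.44)²
n = 2 · (7.850)²
n ≈ 123.25
Round up to the next whole number: n = 124 per group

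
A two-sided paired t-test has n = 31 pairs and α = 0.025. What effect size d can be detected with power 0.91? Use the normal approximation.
d ≈ 0.64

Minimum detectable effect (paired t-test, normal approximation):
d = (z_{α/2} + z_β) / √n
d = (2.241 + 1.341) / √31
d = 3.582 / 5.568
d ≈ 0.64

By Cohen's convention (0.2 small / 0.5 medium / 0.8 large): medium effect.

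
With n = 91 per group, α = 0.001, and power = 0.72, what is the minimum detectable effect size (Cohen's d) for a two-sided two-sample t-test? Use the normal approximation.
d ≈ 0.57

Minimum detectable effect (two-sample t-test, normal approximation):
d = (z_{α/2} + z_β) / √(n/2)
d = (3.291 + 0.583) / √(91/2)
d = 3.873 / 6.745
d ≈ 0.57

By Cohen's convention (0.2 small / 0.5 medium / 0.8 large): medium effect.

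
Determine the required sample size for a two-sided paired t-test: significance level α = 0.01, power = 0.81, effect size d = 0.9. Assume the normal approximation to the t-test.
n = 15 pairs

Sample size formula (paired t-test, normal approximation):
n = ((z_{α/2} + z_β) / d)²

z_{α/2} = 2.576 (for α = 0.01, two-sided)
z_β = 0.878 (for power = 0.81)
d = 0.9

n = ((2.576 + 0.878) / 0.9)²
n = (3.838)²
n ≈ 14.73
Round up to the next whole number: n = 15 pairs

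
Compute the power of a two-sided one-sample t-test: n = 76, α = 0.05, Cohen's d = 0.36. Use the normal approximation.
Power ≈ 0.88

Power calculation (one-sample t-test, normal approximation):
z_β = d · √n - z_{α/2}
z_β = 0.36 · √76 - 1.960
z_β = 0.36 · 8.718 - 1.960
z_β = 1.178

Power = Φ(z_β) = Φ(1.178) ≈ 0.881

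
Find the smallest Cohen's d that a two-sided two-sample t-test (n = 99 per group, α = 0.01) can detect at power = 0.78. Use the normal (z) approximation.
d ≈ 0.48

Minimum detectable effect (two-sample t-test, normal approximation):
d = (z_{α/2} + z_β) / √(n/2)
d = (2.576 + 0.772) / √(99/2)
d = 3.348 / 7.036
d ≈ 0.48

By Cohen's convention (0.2 small / 0.5 medium / 0.8 large): small effect.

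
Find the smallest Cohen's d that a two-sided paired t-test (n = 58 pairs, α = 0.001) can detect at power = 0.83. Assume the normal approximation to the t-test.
d ≈ 0.56

Minimum detectable effect (paired t-test, normal approximation):
d = (z_{α/2} + z_β) / √n
d = (3.291 + 0.954) / √58
d = 4.245 / 7.616
d ≈ 0.56

By Cohen's convention (0.2 small / 0.5 medium / 0.8 large): medium effect.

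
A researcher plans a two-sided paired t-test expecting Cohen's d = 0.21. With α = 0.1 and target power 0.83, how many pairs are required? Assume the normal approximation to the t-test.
n = 154 pairs

Sample size formula (paired t-test, normal approximation):
n = ((z_{α/2} + z_β) / d)²

z_{α/2} = 1.645 (for α = 0.1, two-sided)
z_β = 0.954 (for power = 0.83)
d = 0.21

n = ((1.645 + 0.954) / 0.21)²
n = (12.376)²
n ≈ 153.17
Round up to the next whole number: n = 154 pairs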